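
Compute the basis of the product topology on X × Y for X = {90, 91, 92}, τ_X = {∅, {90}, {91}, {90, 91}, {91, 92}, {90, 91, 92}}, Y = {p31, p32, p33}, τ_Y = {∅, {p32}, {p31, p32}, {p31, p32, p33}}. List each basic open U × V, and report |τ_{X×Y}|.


Basis B = {∅ × ∅, {90} × {p32}, {91} × {p32}, {90} × {p31, p32}, {90, 91} × {p32}, {91} × {p31, p32}, {91, 92} × {p32}, {90} × {p31, p32, p33}, {90, 91, 92} × {p32}, {91} × {p31, p32, p33}, {90, 91} × {p31, p32}, {91, 92} × {p31, p32}, {90, 91} × {p31, p32, p33}, {90, 91, 92} × {p31, p32}, {91, 92} × {p31, p32, p33}, {90, 91, 92} × {p31, p32, p33}}; |τ_{X×Y}| = 40.

Enumerate products U × V with U ∈ τ_X, V ∈ τ_Y (deduplicated):
  ∅ × ∅ = {} (∅)
  {90} × {p32} = {(90,p32)}
  {91} × {p32} = {(91,p32)}
  {90} × {p31, p32} = {(90,p31), (90,p32)}
  {90, 91} × {p32} = {(90,p32), (91,p32)}
  {91} × {p31, p32} = {(91,p31), (91,p32)}
  {91, 92} × {p32} = {(91,p32), (92,p32)}
  {90} × {p31, p32, p33} = {(90,p31), (90,p32), (90,p33)}
  {90, 91, 92} × {p32} = {(90,p32), (91,p32), (92,p32)}
  {91} × {p31, p32, p33} = {(91,p31), (91,p32), (91,p33)}
  {90, 91} × {p31, p32} = {(90,p31), (90,p32), (91,p31), (91,p32)}
  {91, 92} × {p31, p32} = {(91,p31), (91,p32), (92,p31), (92,p32)}
  {90, 91} × {p31, p32, p33} = {(90,p31), (90,p32), (90,p33), (91,p31), (91,p32), (91,p33)}
  {90, 91, 92} × {p31, p32} = {(90,p31), (90,p32), (91,p31), (91,p32), (92,p31), (92,p32)}
  {91, 92} × {p31, p32, p33} = {(91,p31), (91,p32), (91,p33), (92,p31), (92,p32), (92,p33)}
  {90, 91, 92} × {p31, p32, p33} = {(90,p31), (90,p32), (90,p33), (91,p31), (91,p32), (91,p33), (92,p31), (92,p32), (92,p33)}
These 16 distinct sets form the basis B.
Close under arbitrary unions to get τ_{X×Y}; counting gives |τ_{X×Y}| = 40.


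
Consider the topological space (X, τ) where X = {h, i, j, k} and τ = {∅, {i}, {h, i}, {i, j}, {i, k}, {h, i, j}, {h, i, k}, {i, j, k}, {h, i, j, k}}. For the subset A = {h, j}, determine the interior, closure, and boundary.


int(A) = ∅, cl(A) = {h, j}, ∂A = {h, j}.

Closed sets in (X, τ) are complements of opens:
  closed(X, τ) = {∅, {h}, {j}, {k}, {h, j}, {h, k}, {j, k}, {h, j, k}, {h, i, j, k}}.
int(A) = ⋃ {U ∈ τ : U ⊆ A}. Opens contained in A: ∅.
Taking the union of these: int(A) = ∅.
cl(A) = ⋂ {C closed : A ⊆ C}. Closed sets containing A: {h, j}, {h, j, k}, {h, i, j, k}.
Intersecting these: cl(A) = {h, j}.
∂A = cl(A) ∖ int(A) = {h, j} ∖ ∅ = {h, j}.


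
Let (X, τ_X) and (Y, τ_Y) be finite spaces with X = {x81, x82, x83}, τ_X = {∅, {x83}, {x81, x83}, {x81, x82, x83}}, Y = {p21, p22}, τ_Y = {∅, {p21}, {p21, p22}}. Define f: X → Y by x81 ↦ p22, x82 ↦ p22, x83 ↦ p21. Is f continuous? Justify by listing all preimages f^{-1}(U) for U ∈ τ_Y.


f IS continuous.

Compute f^{-1}(U) for each U ∈ τ_Y:
  U = ∅: f^{-1}(U) = ∅ ∈ τ_X ✓.
  U = {p21}: f^{-1}(U) = {x83} ∈ τ_X ✓.
  U = {p21, p22}: f^{-1}(U) = {x81, x82, x83} ∈ τ_X ✓.
Every preimage lies in τ_X, so f IS continuous.


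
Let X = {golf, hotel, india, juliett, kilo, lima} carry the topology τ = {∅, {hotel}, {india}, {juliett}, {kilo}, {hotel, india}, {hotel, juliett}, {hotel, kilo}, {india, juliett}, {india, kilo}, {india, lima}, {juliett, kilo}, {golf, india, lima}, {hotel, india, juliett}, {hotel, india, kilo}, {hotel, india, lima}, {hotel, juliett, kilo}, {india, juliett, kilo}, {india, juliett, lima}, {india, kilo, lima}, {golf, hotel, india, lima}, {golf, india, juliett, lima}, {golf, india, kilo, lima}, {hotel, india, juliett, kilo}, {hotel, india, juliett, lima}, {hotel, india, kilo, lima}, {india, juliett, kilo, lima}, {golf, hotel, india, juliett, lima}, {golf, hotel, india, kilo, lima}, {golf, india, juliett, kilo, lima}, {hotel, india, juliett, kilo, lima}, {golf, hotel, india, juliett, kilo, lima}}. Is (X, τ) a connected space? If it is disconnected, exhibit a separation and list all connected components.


(X, τ) is disconnected; components = [{hotel}, {juliett}, {kilo}, {golf, india, lima}].

Find clopen sets (U ∈ τ with X ∖ U ∈ τ):
  U = ∅, X ∖ U = {golf, hotel, india, juliett, kilo, lima} — both open, so U is clopen.
  U = {hotel}, X ∖ U = {golf, india, juliett, kilo, lima} — both open, so U is clopen.
  U = {juliett}, X ∖ U = {golf, hotel, india, kilo, lima} — both open, so U is clopen.
  U = {kilo}, X ∖ U = {golf, hotel, india, juliett, lima} — both open, so U is clopen.
  U = {hotel, juliett}, X ∖ U = {golf, india, kilo, lima} — both open, so U is clopen.
  U = {hotel, kilo}, X ∖ U = {golf, india, juliett, lima} — both open, so U is clopen.
  U = {juliett, kilo}, X ∖ U = {golf, hotel, india, lima} — both open, so U is clopen.
  U = {golf, india, lima}, X ∖ U = {hotel, juliett, kilo} — both open, so U is clopen.
  U = {hotel, juliett, kilo}, X ∖ U = {golf, india, lima} — both open, so U is clopen.
  U = {golf, hotel, india, lima}, X ∖ U = {juliett, kilo} — both open, so U is clopen.
  U = {golf, india, juliett, lima}, X ∖ U = {hotel, kilo} — both open, so U is clopen.
  U = {golf, india, kilo, lima}, X ∖ U = {hotel, juliett} — both open, so U is clopen.
  U = {golf, hotel, india, juliett, lima}, X ∖ U = {kilo} — both open, so U is clopen.
  U = {golf, hotel, india, kilo, lima}, X ∖ U = {juliett} — both open, so U is clopen.
  U = {golf, india, juliett, kilo, lima}, X ∖ U = {hotel} — both open, so U is clopen.
  U = {golf, hotel, india, juliett, kilo, lima}, X ∖ U = ∅ — both open, so U is clopen.
Nontrivial clopen(s) exist: e.g. {hotel}. So (X, τ) is disconnected.
Compute connected components by grouping points that agree on all clopens:
  component: {hotel}
  component: {juliett}
  component: {kilo}
  component: {golf, india, lima}


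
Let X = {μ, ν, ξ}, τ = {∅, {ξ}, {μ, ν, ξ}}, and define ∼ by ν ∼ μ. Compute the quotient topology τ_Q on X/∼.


X/∼ = {[μ=ν], [ξ]}; |τ_Q| = 3.

Equivalence classes: [μ=ν], [ξ].
Quotient map π: X → X/∼ sends μ ↦ [μ=ν], ν ↦ [μ=ν], ξ ↦ [ξ].
For each subset V ⊆ X/∼, compute π^{-1}(V) ⊆ X and check whether π^{-1}(V) ∈ τ. V is open in τ_Q iff π^{-1}(V) ∈ τ.
  V = {}: π^{-1}(V) = ∅ ∈ τ ✓.
  V = {[μ=ν]}: π^{-1}(V) = {μ, ν} ∉ τ ✗.
  V = {[ξ]}: π^{-1}(V) = {ξ} ∈ τ ✓.
  V = {[μ=ν], [ξ]}: π^{-1}(V) = {μ, ν, ξ} ∈ τ ✓.
Open sets in the quotient: τ_Q = {{}, {[ξ]}, {[μ=ν], [ξ]}} (3 elements).


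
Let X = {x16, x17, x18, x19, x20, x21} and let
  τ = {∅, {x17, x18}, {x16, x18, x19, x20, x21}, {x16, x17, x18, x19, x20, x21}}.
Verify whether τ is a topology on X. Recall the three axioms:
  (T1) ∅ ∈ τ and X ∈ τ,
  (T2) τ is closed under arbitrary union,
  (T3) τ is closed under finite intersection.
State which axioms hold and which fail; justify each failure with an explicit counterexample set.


τ is NOT a topology on X.

Axiom (T1): ∅ ∈ τ? Yes; X ∈ τ? Yes.
Axiom (T2/T3): check pairwise unions and intersections of members of τ.
Counterexample for (T3): {x17, x18} ∩ {x16, x18, x19, x20, x21} = {x18} ∉ τ. Therefore τ is NOT a topology.


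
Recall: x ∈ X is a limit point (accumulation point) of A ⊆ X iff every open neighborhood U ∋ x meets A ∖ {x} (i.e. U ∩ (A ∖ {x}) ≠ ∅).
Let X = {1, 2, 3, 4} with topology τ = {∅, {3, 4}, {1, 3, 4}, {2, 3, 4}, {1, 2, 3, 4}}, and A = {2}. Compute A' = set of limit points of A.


A' = ∅

For each x ∈ X, list the open sets U ∈ τ with x ∈ U, then check whether U ∩ (A ∖ {x}) ≠ ∅ for every such U.
  x = 1: open {1, 3, 4} ∋ x has {1, 3, 4} ∩ (A ∖ {1}) = ∅, so x is NOT a limit point.
  x = 2: open {2, 3, 4} ∋ x has {2, 3, 4} ∩ (A ∖ {2}) = ∅, so x is NOT a limit point.
  x = 3: open {3, 4} ∋ x has {3, 4} ∩ (A ∖ {3}) = ∅, so x is NOT a limit point.
  x = 4: open {3, 4} ∋ x has {3, 4} ∩ (A ∖ {4}) = ∅, so x is NOT a limit point.
Collecting: A' = ∅.


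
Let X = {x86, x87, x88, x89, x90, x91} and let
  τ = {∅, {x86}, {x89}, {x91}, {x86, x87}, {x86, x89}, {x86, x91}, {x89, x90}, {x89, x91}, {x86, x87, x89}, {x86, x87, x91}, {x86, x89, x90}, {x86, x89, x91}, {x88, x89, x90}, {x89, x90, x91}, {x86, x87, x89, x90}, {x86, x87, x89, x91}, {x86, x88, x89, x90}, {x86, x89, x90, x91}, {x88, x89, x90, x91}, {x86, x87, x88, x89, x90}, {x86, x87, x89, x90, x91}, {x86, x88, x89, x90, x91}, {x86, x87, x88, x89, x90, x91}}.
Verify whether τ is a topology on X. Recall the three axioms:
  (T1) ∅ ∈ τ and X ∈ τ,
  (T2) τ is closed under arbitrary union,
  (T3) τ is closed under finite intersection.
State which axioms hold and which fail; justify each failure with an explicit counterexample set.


τ IS a topology on X.

Axiom (T1): ∅ ∈ τ? Yes; X ∈ τ? Yes.
Axiom (T2/T3): check pairwise unions and intersections of members of τ.
All pairwise intersections and unions checked — each lies in τ. Therefore τ satisfies (T1), (T2), (T3): it IS a topology on X.


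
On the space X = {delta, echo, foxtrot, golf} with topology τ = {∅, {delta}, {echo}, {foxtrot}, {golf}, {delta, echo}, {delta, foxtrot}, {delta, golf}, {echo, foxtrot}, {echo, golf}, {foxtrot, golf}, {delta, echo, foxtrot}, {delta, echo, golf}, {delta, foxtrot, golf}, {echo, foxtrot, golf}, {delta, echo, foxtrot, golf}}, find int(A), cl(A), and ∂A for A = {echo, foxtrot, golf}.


int(A) = {echo, foxtrot, golf}, cl(A) = {echo, foxtrot, golf}, ∂A = ∅.

Closed sets in (X, τ) are complements of opens:
  closed(X, τ) = {∅, {delta}, {echo}, {foxtrot}, {golf}, {delta, echo}, {delta, foxtrot}, {delta, golf}, {echo, foxtrot}, {echo, golf}, {foxtrot, golf}, {delta, echo, foxtrot}, {delta, echo, golf}, {delta, foxtrot, golf}, {echo, foxtrot, golf}, {delta, echo, foxtrot, golf}}.
int(A) = ⋃ {U ∈ τ : U ⊆ A}. Opens contained in A: ∅, {echo}, {foxtrot}, {golf}, {echo, foxtrot}, {echo, golf}, {foxtrot, golf}, {echo, foxtrot, golf}.
Taking the union of these: int(A) = {echo, foxtrot, golf}.
cl(A) = ⋂ {C closed : A ⊆ C}. Closed sets containing A: {echo, foxtrot, golf}, {delta, echo, foxtrot, golf}.
Intersecting these: cl(A) = {echo, foxtrot, golf}.
∂A = cl(A) ∖ int(A) = {echo, foxtrot, golf} ∖ {echo, foxtrot, golf} = ∅.


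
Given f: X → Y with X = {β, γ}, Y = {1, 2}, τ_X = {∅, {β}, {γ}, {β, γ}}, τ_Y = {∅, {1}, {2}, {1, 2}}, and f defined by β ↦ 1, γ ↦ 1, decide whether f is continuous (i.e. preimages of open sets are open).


f IS continuous.

Compute f^{-1}(U) for each U ∈ τ_Y:
  U = ∅: f^{-1}(U) = ∅ ∈ τ_X ✓.
  U = {1}: f^{-1}(U) = {β, γ} ∈ τ_X ✓.
  U = {2}: f^{-1}(U) = ∅ ∈ τ_X ✓.
  U = {1, 2}: f^{-1}(U) = {β, γ} ∈ τ_X ✓.
Every preimage lies in τ_X, so f IS continuous.


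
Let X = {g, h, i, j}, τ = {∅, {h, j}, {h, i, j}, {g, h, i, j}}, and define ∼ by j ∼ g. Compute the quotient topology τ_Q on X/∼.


X/∼ = {[g=j], [h], [i]}; |τ_Q| = 2.

Equivalence classes: [g=j], [h], [i].
Quotient map π: X → X/∼ sends g ↦ [g=j], h ↦ [h], i ↦ [i], j ↦ [g=j].
For each subset V ⊆ X/∼, compute π^{-1}(V) ⊆ X and check whether π^{-1}(V) ∈ τ. V is open in τ_Q iff π^{-1}(V) ∈ τ.
  V = {}: π^{-1}(V) = ∅ ∈ τ ✓.
  V = {[g=j]}: π^{-1}(V) = {g, j} ∉ τ ✗.
  V = {[h]}: π^{-1}(V) = {h} ∉ τ ✗.
  V = {[g=j], [h]}: π^{-1}(V) = {g, h, j} ∉ τ ✗.
  V = {[i]}: π^{-1}(V) = {i} ∉ τ ✗.
  V = {[g=j], [i]}: π^{-1}(V) = {g, i, j} ∉ τ ✗.
  V = {[h], [i]}: π^{-1}(V) = {h, i} ∉ τ ✗.
  V = {[g=j], [h], [i]}: π^{-1}(V) = {g, h, i, j} ∈ τ ✓.
Open sets in the quotient: τ_Q = {{}, {[g=j], [h], [i]}} (2 elements).


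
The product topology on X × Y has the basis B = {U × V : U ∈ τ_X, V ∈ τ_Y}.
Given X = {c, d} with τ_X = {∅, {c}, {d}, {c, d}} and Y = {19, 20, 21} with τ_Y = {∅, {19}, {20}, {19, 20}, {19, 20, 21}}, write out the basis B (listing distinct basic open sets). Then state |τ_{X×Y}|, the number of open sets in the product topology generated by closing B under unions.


Basis B = {∅ × ∅, {c} × {19}, {c} × {20}, {d} × {19}, {d} × {20}, {c} × {19, 20}, {c, d} × {19}, {c, d} × {20}, {d} × {19, 20}, {c} × {19, 20, 21}, {d} × {19, 20, 21}, {c, d} × {19, 20}, {c, d} × {19, 20, 21}}; |τ_{X×Y}| = 25.

Enumerate products U × V with U ∈ τ_X, V ∈ τ_Y (deduplicated):
  ∅ × ∅ = {} (∅)
  {c} × {19} = {(c,19)}
  {c} × {20} = {(c,20)}
  {d} × {19} = {(d,19)}
  {d} × {20} = {(d,20)}
  {c} × {19, 20} = {(c,19), (c,20)}
  {c, d} × {19} = {(c,19), (d,19)}
  {c, d} × {20} = {(c,20), (d,20)}
  {d} × {19, 20} = {(d,19), (d,20)}
  {c} × {19, 20, 21} = {(c,19), (c,20), (c,21)}
  {d} × {19, 20, 21} = {(d,19), (d,20), (d,21)}
  {c, d} × {19, 20} = {(c,19), (c,20), (d,19), (d,20)}
  {c, d} × {19, 20, 21} = {(c,19), (c,20), (c,21), (d,19), (d,20), (d,21)}
These 13 distinct sets form the basis B.
Close under arbitrary unions to get τ_{X×Y}; counting gives |τ_{X×Y}| = 25.


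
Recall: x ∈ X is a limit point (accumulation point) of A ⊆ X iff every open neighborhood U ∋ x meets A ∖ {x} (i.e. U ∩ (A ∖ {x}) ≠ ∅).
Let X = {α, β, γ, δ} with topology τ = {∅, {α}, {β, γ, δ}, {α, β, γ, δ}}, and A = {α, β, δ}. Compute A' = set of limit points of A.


A' = {β, γ, δ}

For each x ∈ X, list the open sets U ∈ τ with x ∈ U, then check whether U ∩ (A ∖ {x}) ≠ ∅ for every such U.
  x = α: open {α} ∋ x has {α} ∩ (A ∖ {α}) = ∅, so x is NOT a limit point.
  x = β: opens ∋ x are {β, γ, δ}, {α, β, γ, δ}; each meets A ∖ {β}, so x IS a limit point.
  x = γ: opens ∋ x are {β, γ, δ}, {α, β, γ, δ}; each meets A ∖ {γ}, so x IS a limit point.
  x = δ: opens ∋ x are {β, γ, δ}, {α, β, γ, δ}; each meets A ∖ {δ}, so x IS a limit point.
Collecting: A' = {β, γ, δ}.


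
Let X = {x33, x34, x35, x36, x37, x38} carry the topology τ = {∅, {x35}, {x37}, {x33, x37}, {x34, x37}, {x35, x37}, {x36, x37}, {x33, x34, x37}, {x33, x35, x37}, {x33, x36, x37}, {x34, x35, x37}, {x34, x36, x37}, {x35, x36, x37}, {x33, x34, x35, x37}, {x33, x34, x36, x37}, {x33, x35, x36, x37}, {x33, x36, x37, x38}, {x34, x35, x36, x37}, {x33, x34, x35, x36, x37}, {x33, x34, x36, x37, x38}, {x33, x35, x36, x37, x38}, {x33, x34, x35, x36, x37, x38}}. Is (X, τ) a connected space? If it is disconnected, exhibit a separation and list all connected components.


(X, τ) is disconnected; components = [{x35}, {x33, x34, x36, x37, x38}].

Find clopen sets (U ∈ τ with X ∖ U ∈ τ):
  U = ∅, X ∖ U = {x33, x34, x35, x36, x37, x38} — both open, so U is clopen.
  U = {x35}, X ∖ U = {x33, x34, x36, x37, x38} — both open, so U is clopen.
  U = {x33, x34, x36, x37, x38}, X ∖ U = {x35} — both open, so U is clopen.
  U = {x33, x34, x35, x36, x37, x38}, X ∖ U = ∅ — both open, so U is clopen.
Nontrivial clopen(s) exist: e.g. {x35}. So (X, τ) is disconnected.
Compute connected components by grouping points that agree on all clopens:
  component: {x35}
  component: {x33, x34, x36, x37, x38}


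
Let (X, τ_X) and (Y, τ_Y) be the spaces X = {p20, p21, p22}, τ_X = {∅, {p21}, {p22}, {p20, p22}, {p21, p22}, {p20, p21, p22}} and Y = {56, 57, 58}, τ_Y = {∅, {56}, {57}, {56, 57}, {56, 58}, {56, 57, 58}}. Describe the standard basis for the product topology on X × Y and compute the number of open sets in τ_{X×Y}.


Basis B = {∅ × ∅, {p21} × {56}, {p21} × {57}, {p22} × {56}, {p22} × {57}, {p20, p22} × {56}, {p20, p22} × {57}, {p21} × {56, 57}, {p21} × {56, 58}, {p21, p22} × {56}, {p21, p22} × {57}, {p22} × {56, 57}, {p22} × {56, 58}, {p20, p21, p22} × {56}, {p20, p21, p22} × {57}, {p21} × {56, 57, 58}, {p22} × {56, 57, 58}, {p20, p22} × {56, 57}, {p20, p22} × {56, 58}, {p21, p22} × {56, 57}, {p21, p22} × {56, 58}, {p20, p22} × {56, 57, 58}, {p20, p21, p22} × {56, 57}, {p20, p21, p22} × {56, 58}, {p21, p22} × {56, 57, 58}, {p20, p21, p22} × {56, 57, 58}}; |τ_{X×Y}| = 108.

Enumerate products U × V with U ∈ τ_X, V ∈ τ_Y (deduplicated):
  ∅ × ∅ = {} (∅)
  {p21} × {56} = {(p21,56)}
  {p21} × {57} = {(p21,57)}
  {p22} × {56} = {(p22,56)}
  {p22} × {57} = {(p22,57)}
  {p20, p22} × {56} = {(p20,56), (p22,56)}
  {p20, p22} × {57} = {(p20,57), (p22,57)}
  {p21} × {56, 57} = {(p21,56), (p21,57)}
  {p21} × {56, 58} = {(p21,56), (p21,58)}
  {p21, p22} × {56} = {(p21,56), (p22,56)}
  {p21, p22} × {57} = {(p21,57), (p22,57)}
  {p22} × {56, 57} = {(p22,56), (p22,57)}
  {p22} × {56, 58} = {(p22,56), (p22,58)}
  {p20, p21, p22} × {56} = {(p20,56), (p21,56), (p22,56)}
  {p20, p21, p22} × {57} = {(p20,57), (p21,57), (p22,57)}
  {p21} × {56, 57, 58} = {(p21,56), (p21,57), (p21,58)}
  {p22} × {56, 57, 58} = {(p22,56), (p22,57), (p22,58)}
  {p20, p22} × {56, 57} = {(p20,56), (p20,57), (p22,56), (p22,57)}
  {p20, p22} × {56, 58} = {(p20,56), (p20,58), (p22,56), (p22,58)}
  {p21, p22} × {56, 57} = {(p21,56), (p21,57), (p22,56), (p22,57)}
  {p21, p22} × {56, 58} = {(p21,56), (p21,58), (p22,56), (p22,58)}
  {p20, p22} × {56, 57, 58} = {(p20,56), (p20,57), (p20,58), (p22,56), (p22,57), (p22,58)}
  {p20, p21, p22} × {56, 57} = {(p20,56), (p20,57), (p21,56), (p21,57), (p22,56), (p22,57)}
  {p20, p21, p22} × {56, 58} = {(p20,56), (p20,58), (p21,56), (p21,58), (p22,56), (p22,58)}
  {p21, p22} × {56, 57, 58} = {(p21,56), (p21,57), (p21,58), (p22,56), (p22,57), (p22,58)}
  {p20, p21, p22} × {56, 57, 58} = {(p20,56), (p20,57), (p20,58), (p21,56), (p21,57), (p21,58), (p22,56), (p22,57), (p22,58)}
These 26 distinct sets form the basis B.
Close under arbitrary unions to get τ_{X×Y}; counting gives |τ_{X×Y}| = 108.


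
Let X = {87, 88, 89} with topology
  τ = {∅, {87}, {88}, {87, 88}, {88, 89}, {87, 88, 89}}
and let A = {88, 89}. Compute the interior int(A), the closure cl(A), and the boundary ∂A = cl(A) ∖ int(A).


int(A) = {88, 89}, cl(A) = {88, 89}, ∂A = ∅.

Closed sets in (X, τ) are complements of opens:
  closed(X, τ) = {∅, {87}, {89}, {87, 89}, {88, 89}, {87, 88, 89}}.
int(A) = ⋃ {U ∈ τ : U ⊆ A}. Opens contained in A: ∅, {88}, {88, 89}.
Taking the union of these: int(A) = {88, 89}.
cl(A) = ⋂ {C closed : A ⊆ C}. Closed sets containing A: {88, 89}, {87, 88, 89}.
Intersecting these: cl(A) = {88, 89}.
∂A = cl(A) ∖ int(A) = {88, 89} ∖ {88, 89} = ∅.


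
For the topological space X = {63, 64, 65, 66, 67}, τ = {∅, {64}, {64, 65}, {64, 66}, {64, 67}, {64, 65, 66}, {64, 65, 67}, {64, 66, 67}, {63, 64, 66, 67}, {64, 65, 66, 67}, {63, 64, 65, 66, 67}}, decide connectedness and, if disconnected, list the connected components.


(X, τ) is connected.

Find clopen sets (U ∈ τ with X ∖ U ∈ τ):
  U = ∅, X ∖ U = {63, 64, 65, 66, 67} — both open, so U is clopen.
  U = {63, 64, 65, 66, 67}, X ∖ U = ∅ — both open, so U is clopen.
Only trivial clopens (∅ and X) exist, so (X, τ) is connected.
Compute connected components by grouping points that agree on all clopens:
  component: {63, 64, 65, 66, 67}


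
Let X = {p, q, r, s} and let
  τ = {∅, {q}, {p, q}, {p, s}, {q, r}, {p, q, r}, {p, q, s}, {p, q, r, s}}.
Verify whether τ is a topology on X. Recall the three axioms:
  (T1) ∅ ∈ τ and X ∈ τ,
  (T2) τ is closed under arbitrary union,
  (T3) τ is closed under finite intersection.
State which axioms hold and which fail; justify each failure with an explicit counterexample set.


τ is NOT a topology on X.

Axiom (T1): ∅ ∈ τ? Yes; X ∈ τ? Yes.
Axiom (T2/T3): check pairwise unions and intersections of members of τ.
Counterexample for (T3): {p, q} ∩ {p, s} = {p} ∉ τ. Therefore τ is NOT a topology.


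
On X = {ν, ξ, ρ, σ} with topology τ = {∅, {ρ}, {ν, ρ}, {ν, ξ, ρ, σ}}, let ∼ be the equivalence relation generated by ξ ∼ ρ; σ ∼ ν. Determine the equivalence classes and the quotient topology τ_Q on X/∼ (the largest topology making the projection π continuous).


X/∼ = {[ν=σ], [ξ=ρ]}; |τ_Q| = 2.

Equivalence classes: [ν=σ], [ξ=ρ].
Quotient map π: X → X/∼ sends ν ↦ [ν=σ], ξ ↦ [ξ=ρ], ρ ↦ [ξ=ρ], σ ↦ [ν=σ].
For each subset V ⊆ X/∼, compute π^{-1}(V) ⊆ X and check whether π^{-1}(V) ∈ τ. V is open in τ_Q iff π^{-1}(V) ∈ τ.
  V = {}: π^{-1}(V) = ∅ ∈ τ ✓.
  V = {[ν=σ]}: π^{-1}(V) = {ν, σ} ∉ τ ✗.
  V = {[ξ=ρ]}: π^{-1}(V) = {ξ, ρ} ∉ τ ✗.
  V = {[ν=σ], [ξ=ρ]}: π^{-1}(V) = {ν, ξ, ρ, σ} ∈ τ ✓.
Open sets in the quotient: τ_Q = {{}, {[ν=σ], [ξ=ρ]}} (2 elements).


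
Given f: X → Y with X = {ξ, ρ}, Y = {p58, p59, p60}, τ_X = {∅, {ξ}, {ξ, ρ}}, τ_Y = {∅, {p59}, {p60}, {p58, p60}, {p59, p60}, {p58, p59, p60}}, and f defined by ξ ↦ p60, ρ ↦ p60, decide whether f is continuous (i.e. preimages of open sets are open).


f IS continuous.

Compute f^{-1}(U) for each U ∈ τ_Y:
  U = ∅: f^{-1}(U) = ∅ ∈ τ_X ✓.
  U = {p59}: f^{-1}(U) = ∅ ∈ τ_X ✓.
  U = {p60}: f^{-1}(U) = {ξ, ρ} ∈ τ_X ✓.
  U = {p58, p60}: f^{-1}(U) = {ξ, ρ} ∈ τ_X ✓.
  U = {p59, p60}: f^{-1}(U) = {ξ, ρ} ∈ τ_X ✓.
  U = {p58, p59, p60}: f^{-1}(U) = {ξ, ρ} ∈ τ_X ✓.
Every preimage lies in τ_X, so f IS continuous.


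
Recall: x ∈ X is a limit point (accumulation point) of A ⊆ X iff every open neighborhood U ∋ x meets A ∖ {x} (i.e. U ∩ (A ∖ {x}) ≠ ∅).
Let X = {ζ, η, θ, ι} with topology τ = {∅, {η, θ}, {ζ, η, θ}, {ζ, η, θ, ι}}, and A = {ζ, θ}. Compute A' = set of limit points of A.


A' = {ζ, η, ι}

For each x ∈ X, list the open sets U ∈ τ with x ∈ U, then check whether U ∩ (A ∖ {x}) ≠ ∅ for every such U.
  x = ζ: opens ∋ x are {ζ, η, θ}, {ζ, η, θ, ι}; each meets A ∖ {ζ}, so x IS a limit point.
  x = η: opens ∋ x are {η, θ}, {ζ, η, θ}, {ζ, η, θ, ι}; each meets A ∖ {η}, so x IS a limit point.
  x = θ: open {η, θ} ∋ x has {η, θ} ∩ (A ∖ {θ}) = ∅, so x is NOT a limit point.
  x = ι: opens ∋ x are {ζ, η, θ, ι}; each meets A ∖ {ι}, so x IS a limit point.
Collecting: A' = {ζ, η, ι}.


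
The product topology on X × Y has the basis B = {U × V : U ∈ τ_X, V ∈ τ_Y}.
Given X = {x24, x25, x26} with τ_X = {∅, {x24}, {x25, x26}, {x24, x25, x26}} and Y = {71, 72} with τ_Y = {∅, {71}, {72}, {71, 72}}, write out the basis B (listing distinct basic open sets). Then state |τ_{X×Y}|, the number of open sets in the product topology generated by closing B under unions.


Basis B = {∅ × ∅, {x24} × {71}, {x24} × {72}, {x24} × {71, 72}, {x25, x26} × {71}, {x25, x26} × {72}, {x24, x25, x26} × {71}, {x24, x25, x26} × {72}, {x25, x26} × {71, 72}, {x24, x25, x26} × {71, 72}}; |τ_{X×Y}| = 16.

Enumerate products U × V with U ∈ τ_X, V ∈ τ_Y (deduplicated):
  ∅ × ∅ = {} (∅)
  {x24} × {71} = {(x24,71)}
  {x24} × {72} = {(x24,72)}
  {x24} × {71, 72} = {(x24,71), (x24,72)}
  {x25, x26} × {71} = {(x25,71), (x26,71)}
  {x25, x26} × {72} = {(x25,72), (x26,72)}
  {x24, x25, x26} × {71} = {(x24,71), (x25,71), (x26,71)}
  {x24, x25, x26} × {72} = {(x24,72), (x25,72), (x26,72)}
  {x25, x26} × {71, 72} = {(x25,71), (x25,72), (x26,71), (x26,72)}
  {x24, x25, x26} × {71, 72} = {(x24,71), (x24,72), (x25,71), (x25,72), (x26,71), (x26,72)}
These 10 distinct sets form the basis B.
Close under arbitrary unions to get τ_{X×Y}; counting gives |τ_{X×Y}| = 16.


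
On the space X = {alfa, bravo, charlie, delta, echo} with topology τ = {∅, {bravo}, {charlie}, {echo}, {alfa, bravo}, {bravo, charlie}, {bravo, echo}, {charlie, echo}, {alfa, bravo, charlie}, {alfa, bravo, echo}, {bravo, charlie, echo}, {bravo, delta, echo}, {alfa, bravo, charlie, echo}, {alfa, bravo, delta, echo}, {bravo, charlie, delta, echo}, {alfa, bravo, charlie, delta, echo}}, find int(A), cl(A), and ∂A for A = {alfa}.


int(A) = ∅, cl(A) = {alfa}, ∂A = {alfa}.

Closed sets in (X, τ) are complements of opens:
  closed(X, τ) = {∅, {alfa}, {charlie}, {delta}, {alfa, charlie}, {alfa, delta}, {charlie, delta}, {delta, echo}, {alfa, bravo, delta}, {alfa, charlie, delta}, {alfa, delta, echo}, {charlie, delta, echo}, {alfa, bravo, charlie, delta}, {alfa, bravo, delta, echo}, {alfa, charlie, delta, echo}, {alfa, bravo, charlie, delta, echo}}.
int(A) = ⋃ {U ∈ τ : U ⊆ A}. Opens contained in A: ∅.
Taking the union of these: int(A) = ∅.
cl(A) = ⋂ {C closed : A ⊆ C}. Closed sets containing A: {alfa}, {alfa, charlie}, {alfa, delta}, {alfa, bravo, delta}, {alfa, charlie, delta}, {alfa, delta, echo}, {alfa, bravo, charlie, delta}, {alfa, bravo, delta, echo}, {alfa, charlie, delta, echo}, {alfa, bravo, charlie, delta, echo}.
Intersecting these: cl(A) = {alfa}.
∂A = cl(A) ∖ int(A) = {alfa} ∖ ∅ = {alfa}.


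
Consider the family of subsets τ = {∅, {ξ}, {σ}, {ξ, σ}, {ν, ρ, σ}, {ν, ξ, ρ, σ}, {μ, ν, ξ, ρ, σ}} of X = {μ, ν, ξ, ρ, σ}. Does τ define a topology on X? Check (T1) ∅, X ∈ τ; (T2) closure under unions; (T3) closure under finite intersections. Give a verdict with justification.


τ IS a topology on X.

Axiom (T1): ∅ ∈ τ? Yes; X ∈ τ? Yes.
Axiom (T2/T3): check pairwise unions and intersections of members of τ.
All pairwise intersections and unions checked — each lies in τ. Therefore τ satisfies (T1), (T2), (T3): it IS a topology on X.


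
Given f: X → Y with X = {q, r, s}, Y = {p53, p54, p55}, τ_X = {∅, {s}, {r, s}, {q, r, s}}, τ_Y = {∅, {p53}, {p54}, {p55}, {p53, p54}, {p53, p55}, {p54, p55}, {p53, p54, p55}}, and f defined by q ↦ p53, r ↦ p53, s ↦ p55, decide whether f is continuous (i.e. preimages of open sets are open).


f is NOT continuous.

Compute f^{-1}(U) for each U ∈ τ_Y:
  U = ∅: f^{-1}(U) = ∅ ∈ τ_X ✓.
  U = {p53}: f^{-1}(U) = {q, r} ∉ τ_X ✗.
  U = {p54}: f^{-1}(U) = ∅ ∈ τ_X ✓.
  U = {p55}: f^{-1}(U) = {s} ∈ τ_X ✓.
  U = {p53, p54}: f^{-1}(U) = {q, r} ∉ τ_X ✗.
  U = {p53, p55}: f^{-1}(U) = {q, r, s} ∈ τ_X ✓.
  U = {p54, p55}: f^{-1}(U) = {s} ∈ τ_X ✓.
  U = {p53, p54, p55}: f^{-1}(U) = {q, r, s} ∈ τ_X ✓.
Found U = {p53} with f^{-1}(U) = {q, r} not in τ_X. Therefore f is NOT continuous.


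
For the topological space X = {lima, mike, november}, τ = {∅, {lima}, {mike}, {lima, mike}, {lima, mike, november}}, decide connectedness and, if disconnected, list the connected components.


(X, τ) is connected.

Find clopen sets (U ∈ τ with X ∖ U ∈ τ):
  U = ∅, X ∖ U = {lima, mike, november} — both open, so U is clopen.
  U = {lima, mike, november}, X ∖ U = ∅ — both open, so U is clopen.
Only trivial clopens (∅ and X) exist, so (X, τ) is connected.
Compute connected components by grouping points that agree on all clopens:
  component: {lima, mike, november}


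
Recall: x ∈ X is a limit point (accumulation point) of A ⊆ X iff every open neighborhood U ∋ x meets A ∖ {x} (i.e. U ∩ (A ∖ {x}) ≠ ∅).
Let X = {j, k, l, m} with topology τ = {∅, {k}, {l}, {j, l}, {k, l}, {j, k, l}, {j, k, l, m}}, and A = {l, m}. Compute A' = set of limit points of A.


A' = {j, m}

For each x ∈ X, list the open sets U ∈ τ with x ∈ U, then check whether U ∩ (A ∖ {x}) ≠ ∅ for every such U.
  x = j: opens ∋ x are {j, l}, {j, k, l}, {j, k, l, m}; each meets A ∖ {j}, so x IS a limit point.
  x = k: open {k} ∋ x has {k} ∩ (A ∖ {k}) = ∅, so x is NOT a limit point.
  x = l: open {l} ∋ x has {l} ∩ (A ∖ {l}) = ∅, so x is NOT a limit point.
  x = m: opens ∋ x are {j, k, l, m}; each meets A ∖ {m}, so x IS a limit point.
Collecting: A' = {j, m}.


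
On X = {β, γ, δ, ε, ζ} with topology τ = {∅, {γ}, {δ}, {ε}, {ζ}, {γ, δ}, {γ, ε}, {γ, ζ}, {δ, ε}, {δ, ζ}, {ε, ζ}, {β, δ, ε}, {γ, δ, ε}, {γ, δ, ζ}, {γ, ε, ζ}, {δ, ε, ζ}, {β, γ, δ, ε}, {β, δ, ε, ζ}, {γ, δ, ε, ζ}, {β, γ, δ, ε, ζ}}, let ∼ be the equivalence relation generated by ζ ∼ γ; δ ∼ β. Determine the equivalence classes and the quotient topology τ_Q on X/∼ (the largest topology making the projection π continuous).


X/∼ = {[β=δ], [γ=ζ], [ε]}; |τ_Q| = 6.

Equivalence classes: [β=δ], [γ=ζ], [ε].
Quotient map π: X → X/∼ sends β ↦ [β=δ], γ ↦ [γ=ζ], δ ↦ [β=δ], ε ↦ [ε], ζ ↦ [γ=ζ].
For each subset V ⊆ X/∼, compute π^{-1}(V) ⊆ X and check whether π^{-1}(V) ∈ τ. V is open in τ_Q iff π^{-1}(V) ∈ τ.
  V = {}: π^{-1}(V) = ∅ ∈ τ ✓.
  V = {[β=δ]}: π^{-1}(V) = {β, δ} ∉ τ ✗.
  V = {[γ=ζ]}: π^{-1}(V) = {γ, ζ} ∈ τ ✓.
  V = {[β=δ], [γ=ζ]}: π^{-1}(V) = {β, γ, δ, ζ} ∉ τ ✗.
  V = {[ε]}: π^{-1}(V) = {ε} ∈ τ ✓.
  V = {[β=δ], [ε]}: π^{-1}(V) = {β, δ, ε} ∈ τ ✓.
  V = {[γ=ζ], [ε]}: π^{-1}(V) = {γ, ε, ζ} ∈ τ ✓.
  V = {[β=δ], [γ=ζ], [ε]}: π^{-1}(V) = {β, γ, δ, ε, ζ} ∈ τ ✓.
Open sets in the quotient: τ_Q = {{}, {[γ=ζ]}, {[ε]}, {[β=δ], [ε]}, {[γ=ζ], [ε]}, {[β=δ], [γ=ζ], [ε]}} (6 elements).


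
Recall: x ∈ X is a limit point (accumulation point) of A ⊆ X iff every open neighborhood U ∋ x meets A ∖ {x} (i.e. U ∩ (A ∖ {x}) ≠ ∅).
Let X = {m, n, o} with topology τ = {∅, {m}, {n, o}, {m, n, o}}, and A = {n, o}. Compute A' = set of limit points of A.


A' = {n, o}

For each x ∈ X, list the open sets U ∈ τ with x ∈ U, then check whether U ∩ (A ∖ {x}) ≠ ∅ for every such U.
  x = m: open {m} ∋ x has {m} ∩ (A ∖ {m}) = ∅, so x is NOT a limit point.
  x = n: opens ∋ x are {n, o}, {m, n, o}; each meets A ∖ {n}, so x IS a limit point.
  x = o: opens ∋ x are {n, o}, {m, n, o}; each meets A ∖ {o}, so x IS a limit point.
Collecting: A' = {n, o}.


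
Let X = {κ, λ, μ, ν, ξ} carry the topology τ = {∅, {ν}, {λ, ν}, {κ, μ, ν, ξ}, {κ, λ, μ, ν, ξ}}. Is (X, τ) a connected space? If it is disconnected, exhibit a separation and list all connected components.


(X, τ) is connected.

Find clopen sets (U ∈ τ with X ∖ U ∈ τ):
  U = ∅, X ∖ U = {κ, λ, μ, ν, ξ} — both open, so U is clopen.
  U = {κ, λ, μ, ν, ξ}, X ∖ U = ∅ — both open, so U is clopen.
Only trivial clopens (∅ and X) exist, so (X, τ) is connected.
Compute connected components by grouping points that agree on all clopens:
  component: {κ, λ, μ, ν, ξ}


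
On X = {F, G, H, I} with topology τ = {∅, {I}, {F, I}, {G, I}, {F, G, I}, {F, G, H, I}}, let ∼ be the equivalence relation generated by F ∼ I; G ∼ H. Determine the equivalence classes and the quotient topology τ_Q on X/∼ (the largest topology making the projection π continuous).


X/∼ = {[F=I], [G=H]}; |τ_Q| = 3.

Equivalence classes: [F=I], [G=H].
Quotient map π: X → X/∼ sends F ↦ [F=I], G ↦ [G=H], H ↦ [G=H], I ↦ [F=I].
For each subset V ⊆ X/∼, compute π^{-1}(V) ⊆ X and check whether π^{-1}(V) ∈ τ. V is open in τ_Q iff π^{-1}(V) ∈ τ.
  V = {}: π^{-1}(V) = ∅ ∈ τ ✓.
  V = {[F=I]}: π^{-1}(V) = {F, I} ∈ τ ✓.
  V = {[G=H]}: π^{-1}(V) = {G, H} ∉ τ ✗.
  V = {[F=I], [G=H]}: π^{-1}(V) = {F, G, H, I} ∈ τ ✓.
Open sets in the quotient: τ_Q = {{}, {[F=I]}, {[F=I], [G=H]}} (3 elements).


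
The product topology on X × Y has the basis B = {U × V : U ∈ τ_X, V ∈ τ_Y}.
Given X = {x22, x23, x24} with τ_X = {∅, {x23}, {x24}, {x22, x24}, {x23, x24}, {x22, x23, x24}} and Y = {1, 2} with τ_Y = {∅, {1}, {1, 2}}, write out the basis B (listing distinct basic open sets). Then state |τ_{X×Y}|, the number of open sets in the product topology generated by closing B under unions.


Basis B = {∅ × ∅, {x23} × {1}, {x24} × {1}, {x22, x24} × {1}, {x23} × {1, 2}, {x23, x24} × {1}, {x24} × {1, 2}, {x22, x23, x24} × {1}, {x22, x24} × {1, 2}, {x23, x24} × {1, 2}, {x22, x23, x24} × {1, 2}}; |τ_{X×Y}| = 18.

Enumerate products U × V with U ∈ τ_X, V ∈ τ_Y (deduplicated):
  ∅ × ∅ = {} (∅)
  {x23} × {1} = {(x23,1)}
  {x24} × {1} = {(x24,1)}
  {x22, x24} × {1} = {(x22,1), (x24,1)}
  {x23} × {1, 2} = {(x23,1), (x23,2)}
  {x23, x24} × {1} = {(x23,1), (x24,1)}
  {x24} × {1, 2} = {(x24,1), (x24,2)}
  {x22, x23, x24} × {1} = {(x22,1), (x23,1), (x24,1)}
  {x22, x24} × {1, 2} = {(x22,1), (x22,2), (x24,1), (x24,2)}
  {x23, x24} × {1, 2} = {(x23,1), (x23,2), (x24,1), (x24,2)}
  {x22, x23, x24} × {1, 2} = {(x22,1), (x22,2), (x23,1), (x23,2), (x24,1), (x24,2)}
These 11 distinct sets form the basis B.
Close under arbitrary unions to get τ_{X×Y}; counting gives |τ_{X×Y}| = 18.


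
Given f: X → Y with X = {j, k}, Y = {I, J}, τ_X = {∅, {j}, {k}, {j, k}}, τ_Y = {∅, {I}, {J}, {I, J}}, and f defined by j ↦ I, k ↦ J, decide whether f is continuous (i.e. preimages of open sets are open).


f IS continuous.

Compute f^{-1}(U) for each U ∈ τ_Y:
  U = ∅: f^{-1}(U) = ∅ ∈ τ_X ✓.
  U = {I}: f^{-1}(U) = {j} ∈ τ_X ✓.
  U = {J}: f^{-1}(U) = {k} ∈ τ_X ✓.
  U = {I, J}: f^{-1}(U) = {j, k} ∈ τ_X ✓.
Every preimage lies in τ_X, so f IS continuous.


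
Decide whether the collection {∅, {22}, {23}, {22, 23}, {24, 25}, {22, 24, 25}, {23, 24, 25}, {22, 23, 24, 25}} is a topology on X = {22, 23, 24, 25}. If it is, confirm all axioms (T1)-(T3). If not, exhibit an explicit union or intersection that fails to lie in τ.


τ IS a topology on X.

Axiom (T1): ∅ ∈ τ? Yes; X ∈ τ? Yes.
Axiom (T2/T3): check pairwise unions and intersections of members of τ.
All pairwise intersections and unions checked — each lies in τ. Therefore τ satisfies (T1), (T2), (T3): it IS a topology on X.


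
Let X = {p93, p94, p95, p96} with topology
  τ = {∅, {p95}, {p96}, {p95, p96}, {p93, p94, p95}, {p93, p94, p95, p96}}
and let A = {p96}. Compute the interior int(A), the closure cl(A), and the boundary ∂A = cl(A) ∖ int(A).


int(A) = {p96}, cl(A) = {p96}, ∂A = ∅.

Closed sets in (X, τ) are complements of opens:
  closed(X, τ) = {∅, {p96}, {p93, p94}, {p93, p94, p95}, {p93, p94, p96}, {p93, p94, p95, p96}}.
int(A) = ⋃ {U ∈ τ : U ⊆ A}. Opens contained in A: ∅, {p96}.
Taking the union of these: int(A) = {p96}.
cl(A) = ⋂ {C closed : A ⊆ C}. Closed sets containing A: {p96}, {p93, p94, p96}, {p93, p94, p95, p96}.
Intersecting these: cl(A) = {p96}.
∂A = cl(A) ∖ int(A) = {p96} ∖ {p96} = ∅.


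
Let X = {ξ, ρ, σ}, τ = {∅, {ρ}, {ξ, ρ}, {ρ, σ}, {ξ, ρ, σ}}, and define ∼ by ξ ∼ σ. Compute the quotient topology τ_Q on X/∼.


X/∼ = {[ξ=σ], [ρ]}; |τ_Q| = 3.

Equivalence classes: [ξ=σ], [ρ].
Quotient map π: X → X/∼ sends ξ ↦ [ξ=σ], ρ ↦ [ρ], σ ↦ [ξ=σ].
For each subset V ⊆ X/∼, compute π^{-1}(V) ⊆ X and check whether π^{-1}(V) ∈ τ. V is open in τ_Q iff π^{-1}(V) ∈ τ.
  V = {}: π^{-1}(V) = ∅ ∈ τ ✓.
  V = {[ξ=σ]}: π^{-1}(V) = {ξ, σ} ∉ τ ✗.
  V = {[ρ]}: π^{-1}(V) = {ρ} ∈ τ ✓.
  V = {[ξ=σ], [ρ]}: π^{-1}(V) = {ξ, ρ, σ} ∈ τ ✓.
Open sets in the quotient: τ_Q = {{}, {[ρ]}, {[ξ=σ], [ρ]}} (3 elements).


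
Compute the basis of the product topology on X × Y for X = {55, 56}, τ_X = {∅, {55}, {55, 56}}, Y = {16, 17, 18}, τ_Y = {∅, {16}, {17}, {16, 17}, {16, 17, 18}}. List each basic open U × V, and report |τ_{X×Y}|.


Basis B = {∅ × ∅, {55} × {16}, {55} × {17}, {55} × {16, 17}, {55, 56} × {16}, {55, 56} × {17}, {55} × {16, 17, 18}, {55, 56} × {16, 17}, {55, 56} × {16, 17, 18}}; |τ_{X×Y}| = 14.

Enumerate products U × V with U ∈ τ_X, V ∈ τ_Y (deduplicated):
  ∅ × ∅ = {} (∅)
  {55} × {16} = {(55,16)}
  {55} × {17} = {(55,17)}
  {55} × {16, 17} = {(55,16), (55,17)}
  {55, 56} × {16} = {(55,16), (56,16)}
  {55, 56} × {17} = {(55,17), (56,17)}
  {55} × {16, 17, 18} = {(55,16), (55,17), (55,18)}
  {55, 56} × {16, 17} = {(55,16), (55,17), (56,16), (56,17)}
  {55, 56} × {16, 17, 18} = {(55,16), (55,17), (55,18), (56,16), (56,17), (56,18)}
These 9 distinct sets form the basis B.
Close under arbitrary unions to get τ_{X×Y}; counting gives |τ_{X×Y}| = 14.


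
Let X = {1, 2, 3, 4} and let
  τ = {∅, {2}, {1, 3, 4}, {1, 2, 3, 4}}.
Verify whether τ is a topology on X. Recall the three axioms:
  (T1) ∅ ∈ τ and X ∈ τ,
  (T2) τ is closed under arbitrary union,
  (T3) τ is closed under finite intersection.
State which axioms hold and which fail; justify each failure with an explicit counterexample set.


τ IS a topology on X.

Axiom (T1): ∅ ∈ τ? Yes; X ∈ τ? Yes.
Axiom (T2/T3): check pairwise unions and intersections of members of τ.
All pairwise intersections and unions checked — each lies in τ. Therefore τ satisfies (T1), (T2), (T3): it IS a topology on X.


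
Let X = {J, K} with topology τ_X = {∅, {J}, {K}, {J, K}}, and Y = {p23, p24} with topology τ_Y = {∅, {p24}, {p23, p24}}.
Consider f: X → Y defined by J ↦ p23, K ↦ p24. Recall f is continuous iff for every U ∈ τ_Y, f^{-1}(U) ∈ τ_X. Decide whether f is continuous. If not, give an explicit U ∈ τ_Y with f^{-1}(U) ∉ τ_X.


f IS continuous.

Compute f^{-1}(U) for each U ∈ τ_Y:
  U = ∅: f^{-1}(U) = ∅ ∈ τ_X ✓.
  U = {p24}: f^{-1}(U) = {K} ∈ τ_X ✓.
  U = {p23, p24}: f^{-1}(U) = {J, K} ∈ τ_X ✓.
Every preimage lies in τ_X, so f IS continuous.


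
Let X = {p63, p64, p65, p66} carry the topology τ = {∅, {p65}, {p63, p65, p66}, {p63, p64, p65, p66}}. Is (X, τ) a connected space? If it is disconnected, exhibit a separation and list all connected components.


(X, τ) is connected.

Find clopen sets (U ∈ τ with X ∖ U ∈ τ):
  U = ∅, X ∖ U = {p63, p64, p65, p66} — both open, so U is clopen.
  U = {p63, p64, p65, p66}, X ∖ U = ∅ — both open, so U is clopen.
Only trivial clopens (∅ and X) exist, so (X, τ) is connected.
Compute connected components by grouping points that agree on all clopens:
  component: {p63, p64, p65, p66}


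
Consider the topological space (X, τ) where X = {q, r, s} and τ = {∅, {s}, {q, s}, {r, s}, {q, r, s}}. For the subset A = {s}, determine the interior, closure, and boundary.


int(A) = {s}, cl(A) = {q, r, s}, ∂A = {q, r}.

Closed sets in (X, τ) are complements of opens:
  closed(X, τ) = {∅, {q}, {r}, {q, r}, {q, r, s}}.
int(A) = ⋃ {U ∈ τ : U ⊆ A}. Opens contained in A: ∅, {s}.
Taking the union of these: int(A) = {s}.
cl(A) = ⋂ {C closed : A ⊆ C}. Closed sets containing A: {q, r, s}.
Intersecting these: cl(A) = {q, r, s}.
∂A = cl(A) ∖ int(A) = {q, r, s} ∖ {s} = {q, r}.


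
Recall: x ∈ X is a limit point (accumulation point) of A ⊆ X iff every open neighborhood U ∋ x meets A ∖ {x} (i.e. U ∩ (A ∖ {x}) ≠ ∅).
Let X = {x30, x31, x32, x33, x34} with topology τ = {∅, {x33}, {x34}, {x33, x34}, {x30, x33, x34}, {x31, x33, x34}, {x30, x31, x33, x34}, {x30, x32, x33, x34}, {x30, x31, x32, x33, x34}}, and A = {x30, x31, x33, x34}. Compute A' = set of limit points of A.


A' = {x30, x31, x32}

For each x ∈ X, list the open sets U ∈ τ with x ∈ U, then check whether U ∩ (A ∖ {x}) ≠ ∅ for every such U.
  x = x30: opens ∋ x are {x30, x33, x34}, {x30, x31, x33, x34}, {x30, x32, x33, x34}, {x30, x31, x32, x33, x34}; each meets A ∖ {x30}, so x IS a limit point.
  x = x31: opens ∋ x are {x31, x33, x34}, {x30, x31, x33, x34}, {x30, x31, x32, x33, x34}; each meets A ∖ {x31}, so x IS a limit point.
  x = x32: opens ∋ x are {x30, x32, x33, x34}, {x30, x31, x32, x33, x34}; each meets A ∖ {x32}, so x IS a limit point.
  x = x33: open {x33} ∋ x has {x33} ∩ (A ∖ {x33}) = ∅, so x is NOT a limit point.
  x = x34: open {x34} ∋ x has {x34} ∩ (A ∖ {x34}) = ∅, so x is NOT a limit point.
Collecting: A' = {x30, x31, x32}.


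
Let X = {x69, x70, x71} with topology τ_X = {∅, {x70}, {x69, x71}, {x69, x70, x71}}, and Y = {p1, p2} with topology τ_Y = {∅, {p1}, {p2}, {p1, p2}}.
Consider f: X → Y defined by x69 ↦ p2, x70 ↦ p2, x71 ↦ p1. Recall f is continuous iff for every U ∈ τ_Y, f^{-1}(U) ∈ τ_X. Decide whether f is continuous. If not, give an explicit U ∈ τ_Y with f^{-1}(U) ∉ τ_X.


f is NOT continuous.

Compute f^{-1}(U) for each U ∈ τ_Y:
  U = ∅: f^{-1}(U) = ∅ ∈ τ_X ✓.
  U = {p1}: f^{-1}(U) = {x71} ∉ τ_X ✗.
  U = {p2}: f^{-1}(U) = {x69, x70} ∉ τ_X ✗.
  U = {p1, p2}: f^{-1}(U) = {x69, x70, x71} ∈ τ_X ✓.
Found U = {p1} with f^{-1}(U) = {x71} not in τ_X. Therefore f is NOT continuous.
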